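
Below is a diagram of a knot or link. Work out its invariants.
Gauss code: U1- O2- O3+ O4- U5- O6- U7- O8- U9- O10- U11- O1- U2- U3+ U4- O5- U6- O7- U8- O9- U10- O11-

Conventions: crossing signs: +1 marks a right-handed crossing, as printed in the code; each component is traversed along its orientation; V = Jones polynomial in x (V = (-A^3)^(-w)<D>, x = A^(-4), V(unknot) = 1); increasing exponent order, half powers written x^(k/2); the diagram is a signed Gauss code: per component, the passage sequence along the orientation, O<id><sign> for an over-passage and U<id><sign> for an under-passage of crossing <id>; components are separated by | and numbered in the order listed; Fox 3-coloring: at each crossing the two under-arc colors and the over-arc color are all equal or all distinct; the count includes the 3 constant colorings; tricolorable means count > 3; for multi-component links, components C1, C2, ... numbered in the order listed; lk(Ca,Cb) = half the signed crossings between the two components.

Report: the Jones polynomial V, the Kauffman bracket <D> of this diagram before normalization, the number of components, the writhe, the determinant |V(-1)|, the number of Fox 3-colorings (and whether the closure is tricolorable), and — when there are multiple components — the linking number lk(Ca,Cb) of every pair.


Jones polynomial: V(x) = -x^-13 + x^-12 - x^-11 + x^-10 - x^-9 + x^-8 - x^-7 + x^-6 + x^-4
<D> = -A^-11 - A^-3 + A - A^5 + A^9 - A^13 + A^17 - A^21 + A^25; writhe -9
components 1, writhe -9 (11 crossings)
3-colorings: 9 of 3^11, det 9 — tricolorable
note: det 9 = |V(-1)|; divisible by 3, so tricolorable


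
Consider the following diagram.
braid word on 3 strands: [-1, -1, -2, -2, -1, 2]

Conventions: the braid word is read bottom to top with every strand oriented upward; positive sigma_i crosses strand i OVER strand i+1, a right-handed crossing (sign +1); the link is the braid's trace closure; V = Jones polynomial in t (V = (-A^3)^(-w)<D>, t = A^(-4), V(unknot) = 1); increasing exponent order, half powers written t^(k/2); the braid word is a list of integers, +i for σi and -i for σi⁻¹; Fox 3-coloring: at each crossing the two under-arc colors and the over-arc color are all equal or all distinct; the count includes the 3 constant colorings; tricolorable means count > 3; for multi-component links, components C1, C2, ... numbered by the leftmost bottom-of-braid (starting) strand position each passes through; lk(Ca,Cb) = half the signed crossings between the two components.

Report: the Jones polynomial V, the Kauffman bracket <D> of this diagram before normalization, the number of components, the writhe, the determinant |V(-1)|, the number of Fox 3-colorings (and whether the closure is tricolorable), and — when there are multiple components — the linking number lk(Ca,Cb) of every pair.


V = -t^-6 + t^-5 - t^-4 + 2t^-3 - t^-2 + t^-1
<D> = A^-8 - A^-4 + 2 - A^4 + A^8 - A^12 (w = -4)
1 component over 6 crossings, w = -4
3 Fox colorings among 3^6, |V(-1)| = 7: not tricolorable
why: w = -4 (over 6 crossings) is diagram-only; (-A^3)^(4) removes it from V


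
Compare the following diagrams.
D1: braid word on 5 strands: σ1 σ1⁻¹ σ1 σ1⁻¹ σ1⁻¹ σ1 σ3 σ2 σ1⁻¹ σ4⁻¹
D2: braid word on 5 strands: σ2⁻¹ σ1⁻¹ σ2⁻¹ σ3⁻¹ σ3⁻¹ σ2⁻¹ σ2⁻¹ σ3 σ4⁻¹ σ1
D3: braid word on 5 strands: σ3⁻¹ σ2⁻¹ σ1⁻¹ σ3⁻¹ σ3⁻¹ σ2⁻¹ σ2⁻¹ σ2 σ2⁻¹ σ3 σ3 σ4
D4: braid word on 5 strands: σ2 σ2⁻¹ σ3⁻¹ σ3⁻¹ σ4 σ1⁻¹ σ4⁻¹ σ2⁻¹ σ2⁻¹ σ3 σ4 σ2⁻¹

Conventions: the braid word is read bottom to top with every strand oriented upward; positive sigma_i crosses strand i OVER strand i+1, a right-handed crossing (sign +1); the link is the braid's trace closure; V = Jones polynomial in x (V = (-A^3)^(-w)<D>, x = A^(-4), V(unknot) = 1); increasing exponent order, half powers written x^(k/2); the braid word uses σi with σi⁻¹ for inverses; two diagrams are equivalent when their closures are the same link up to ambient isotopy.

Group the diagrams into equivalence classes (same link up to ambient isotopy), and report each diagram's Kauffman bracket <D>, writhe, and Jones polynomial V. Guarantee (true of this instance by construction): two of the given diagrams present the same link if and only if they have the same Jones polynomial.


classes: {D1} | {D2, D3, D4}
V(D1) = 1  [10 crossings, <D> = 1, w = 0]
V(D2) = -x^-6 + x^-5 - x^-4 + 2x^-3 - x^-2 + x^-1  [10 crossings, <D> = A^-14 - A^-10 + 2A^-6 - A^-2 + A^2 - A^6, w = -6]
V(D3) = -x^-6 + x^-5 - x^-4 + 2x^-3 - x^-2 + x^-1  (w -4, c 12, <D> = A^-8 - A^-4 + 2 - A^4 + A^8 - A^12)
V(D4) = -x^-6 + x^-5 - x^-4 + 2x^-3 - x^-2 + x^-1  (w -4, c 12, <D> = A^-8 - A^-4 + 2 - A^4 + A^8 - A^12)
note: comparing 4 Jones polynomials yields 2 groups


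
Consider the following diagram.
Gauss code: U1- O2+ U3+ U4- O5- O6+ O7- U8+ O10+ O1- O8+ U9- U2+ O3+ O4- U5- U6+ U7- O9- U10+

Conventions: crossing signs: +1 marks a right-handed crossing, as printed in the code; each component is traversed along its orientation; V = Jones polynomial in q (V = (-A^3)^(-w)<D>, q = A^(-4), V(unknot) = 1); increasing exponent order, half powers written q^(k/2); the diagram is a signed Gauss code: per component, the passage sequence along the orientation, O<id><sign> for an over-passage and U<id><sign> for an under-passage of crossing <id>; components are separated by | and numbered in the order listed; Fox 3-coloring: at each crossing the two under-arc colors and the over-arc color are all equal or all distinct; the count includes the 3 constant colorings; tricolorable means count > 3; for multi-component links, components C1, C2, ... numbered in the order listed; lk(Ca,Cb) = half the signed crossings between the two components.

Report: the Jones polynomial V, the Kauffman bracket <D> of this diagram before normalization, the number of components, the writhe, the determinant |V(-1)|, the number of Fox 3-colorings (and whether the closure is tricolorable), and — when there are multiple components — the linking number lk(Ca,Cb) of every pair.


V = 1
<D> = 1 (w = 0)
1 component over 10 crossings, w = 0
3 Fox colorings among 3^10, |V(-1)| = 1: not tricolorable
why: |V(-1)| = 1: so not tricolorable, since 3 does not divide 1


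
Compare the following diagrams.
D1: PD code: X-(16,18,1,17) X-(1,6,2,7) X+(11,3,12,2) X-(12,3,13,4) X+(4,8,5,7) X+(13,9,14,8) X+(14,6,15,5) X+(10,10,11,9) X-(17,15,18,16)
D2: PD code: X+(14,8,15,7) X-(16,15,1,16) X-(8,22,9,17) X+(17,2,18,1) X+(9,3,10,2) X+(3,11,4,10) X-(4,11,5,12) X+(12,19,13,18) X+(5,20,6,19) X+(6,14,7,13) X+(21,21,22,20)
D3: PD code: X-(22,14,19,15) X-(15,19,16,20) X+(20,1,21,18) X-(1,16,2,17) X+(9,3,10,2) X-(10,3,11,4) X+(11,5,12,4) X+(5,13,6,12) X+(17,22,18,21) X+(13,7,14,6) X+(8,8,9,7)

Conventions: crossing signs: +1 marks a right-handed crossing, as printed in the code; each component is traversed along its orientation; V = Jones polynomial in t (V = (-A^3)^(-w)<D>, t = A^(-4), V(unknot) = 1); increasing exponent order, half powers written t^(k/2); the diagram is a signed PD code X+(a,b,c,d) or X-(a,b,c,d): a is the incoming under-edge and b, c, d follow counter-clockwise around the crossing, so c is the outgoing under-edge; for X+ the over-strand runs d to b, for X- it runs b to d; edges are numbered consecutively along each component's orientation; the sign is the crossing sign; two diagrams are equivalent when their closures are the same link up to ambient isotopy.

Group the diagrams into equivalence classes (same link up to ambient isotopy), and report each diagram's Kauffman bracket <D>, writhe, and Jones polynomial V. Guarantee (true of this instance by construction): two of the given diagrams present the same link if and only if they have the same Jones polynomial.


grouping into links: {D1} | {D2} | {D3}
V(D1) = -t^(-5/2) - t^(-1/2)  (w +1, c 9, <D> = A^5 + A^13)
V(D2) = -t^(3/2) - 2t^(7/2) + t^(9/2) - t^(11/2) + t^(13/2)  [11 crossings, <D> = -A^-11 + A^-7 - A^-3 + 2A + A^9, w = +5]
V(D3) = t^(-5/2) - 2t^(-3/2) + 2t^(-1/2) - 5t^(1/2) + 4t^(3/2) - 4t^(5/2) + 3t^(7/2) - 2t^(9/2) + t^(11/2)  (w +3, c 11, <D> = -A^-13 + 2A^-9 - 3A^-5 + 4A^-1 - 4A^3 + 5A^7 - 2A^11 + 2A^15 - A^19)
key observation: V(t) takes 3 values over 3 diagrams, fixing the grouping


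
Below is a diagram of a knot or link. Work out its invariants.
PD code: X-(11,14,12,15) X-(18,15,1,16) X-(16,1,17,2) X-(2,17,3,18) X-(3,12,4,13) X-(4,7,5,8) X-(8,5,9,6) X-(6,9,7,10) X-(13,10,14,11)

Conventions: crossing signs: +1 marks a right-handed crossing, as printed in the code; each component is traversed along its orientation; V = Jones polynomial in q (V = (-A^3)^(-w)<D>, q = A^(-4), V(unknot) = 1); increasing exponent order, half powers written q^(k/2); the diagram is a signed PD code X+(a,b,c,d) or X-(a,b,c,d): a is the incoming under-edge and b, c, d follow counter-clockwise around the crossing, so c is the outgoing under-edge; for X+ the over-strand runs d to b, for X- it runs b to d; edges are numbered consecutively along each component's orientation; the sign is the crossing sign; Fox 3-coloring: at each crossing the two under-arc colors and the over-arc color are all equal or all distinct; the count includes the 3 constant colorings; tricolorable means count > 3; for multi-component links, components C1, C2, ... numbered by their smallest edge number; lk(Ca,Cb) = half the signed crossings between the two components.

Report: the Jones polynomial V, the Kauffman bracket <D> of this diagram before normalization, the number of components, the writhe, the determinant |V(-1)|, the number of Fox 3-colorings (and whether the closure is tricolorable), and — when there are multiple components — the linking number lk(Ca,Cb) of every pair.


V = -q^-12 + 3q^-11 - 3q^-10 + 4q^-9 - 6q^-8 + 3q^-7 - 3q^-6 + 3q^-5 + q^-3
<D> = -A^-15 - 3A^-7 + 3A^-3 - 3A + 6A^5 - 4A^9 + 3A^13 - 3A^17 + A^21 (w = -9)
1 component over 9 crossings, w = -9
81 Fox colorings among 3^9, |V(-1)| = 27: tricolorable
why: the span of V is 9, forcing >= 9 crossings in any diagram


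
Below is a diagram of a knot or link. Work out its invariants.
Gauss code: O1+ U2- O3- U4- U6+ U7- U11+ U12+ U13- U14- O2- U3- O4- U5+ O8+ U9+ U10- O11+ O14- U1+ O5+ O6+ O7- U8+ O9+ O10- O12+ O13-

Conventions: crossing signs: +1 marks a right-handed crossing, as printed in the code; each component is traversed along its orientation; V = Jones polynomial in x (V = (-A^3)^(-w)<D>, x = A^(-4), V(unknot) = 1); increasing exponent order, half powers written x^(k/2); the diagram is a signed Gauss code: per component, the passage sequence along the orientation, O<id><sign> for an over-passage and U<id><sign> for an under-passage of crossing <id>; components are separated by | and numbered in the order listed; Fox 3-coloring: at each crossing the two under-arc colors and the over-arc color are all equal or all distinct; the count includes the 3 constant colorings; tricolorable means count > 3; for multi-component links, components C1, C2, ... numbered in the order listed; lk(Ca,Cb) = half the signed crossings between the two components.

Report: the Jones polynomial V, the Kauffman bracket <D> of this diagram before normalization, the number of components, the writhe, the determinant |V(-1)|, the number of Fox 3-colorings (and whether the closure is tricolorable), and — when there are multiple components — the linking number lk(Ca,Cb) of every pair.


V = -x^-3 + x^-2 - x^-1 + 3 - x + x^2 - x^3
<D> = -A^-12 + A^-8 - A^-4 + 3 - A^4 + A^8 - A^12 (w = 0)
1 component over 14 crossings, w = 0
27 Fox colorings among 3^14, |V(-1)| = 9: tricolorable
why: w = 0 shifts under R1 moves; the (-A^3)^(0) factor cancels that in V


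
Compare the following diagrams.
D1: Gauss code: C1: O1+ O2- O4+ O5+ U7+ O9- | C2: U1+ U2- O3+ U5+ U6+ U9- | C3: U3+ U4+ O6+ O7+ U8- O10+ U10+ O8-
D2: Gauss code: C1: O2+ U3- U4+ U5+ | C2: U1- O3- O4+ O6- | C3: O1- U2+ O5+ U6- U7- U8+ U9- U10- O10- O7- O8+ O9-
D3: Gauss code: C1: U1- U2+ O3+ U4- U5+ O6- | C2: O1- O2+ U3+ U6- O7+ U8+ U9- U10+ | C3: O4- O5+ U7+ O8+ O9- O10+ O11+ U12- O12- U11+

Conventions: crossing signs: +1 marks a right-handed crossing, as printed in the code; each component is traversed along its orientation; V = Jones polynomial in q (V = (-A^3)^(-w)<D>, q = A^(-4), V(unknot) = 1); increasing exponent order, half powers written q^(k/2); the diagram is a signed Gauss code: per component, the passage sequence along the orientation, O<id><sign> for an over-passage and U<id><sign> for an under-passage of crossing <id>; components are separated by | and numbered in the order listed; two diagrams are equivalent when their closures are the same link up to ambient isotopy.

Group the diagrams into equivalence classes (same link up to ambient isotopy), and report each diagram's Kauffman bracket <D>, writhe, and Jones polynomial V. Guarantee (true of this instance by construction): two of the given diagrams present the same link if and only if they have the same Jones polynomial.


classes: {D1} | {D2} | {D3}
V(D1) = q + 2q^3 + q^5  [10 crossings, <D> = A^-8 + 2 + A^8, w = +4]
V(D2) = q^-2 + 2 + q^2  [10 crossings, <D> = A^-14 + 2A^-6 + A^2, w = -2]
D3 (bracket A^-6 + A^-2 + A^2 + A^6; 12 crossings at w = +2): V = 1 + q + q^2 + q^3
note: 3 classes among 3 diagrams; unequal V(q) rules out equality


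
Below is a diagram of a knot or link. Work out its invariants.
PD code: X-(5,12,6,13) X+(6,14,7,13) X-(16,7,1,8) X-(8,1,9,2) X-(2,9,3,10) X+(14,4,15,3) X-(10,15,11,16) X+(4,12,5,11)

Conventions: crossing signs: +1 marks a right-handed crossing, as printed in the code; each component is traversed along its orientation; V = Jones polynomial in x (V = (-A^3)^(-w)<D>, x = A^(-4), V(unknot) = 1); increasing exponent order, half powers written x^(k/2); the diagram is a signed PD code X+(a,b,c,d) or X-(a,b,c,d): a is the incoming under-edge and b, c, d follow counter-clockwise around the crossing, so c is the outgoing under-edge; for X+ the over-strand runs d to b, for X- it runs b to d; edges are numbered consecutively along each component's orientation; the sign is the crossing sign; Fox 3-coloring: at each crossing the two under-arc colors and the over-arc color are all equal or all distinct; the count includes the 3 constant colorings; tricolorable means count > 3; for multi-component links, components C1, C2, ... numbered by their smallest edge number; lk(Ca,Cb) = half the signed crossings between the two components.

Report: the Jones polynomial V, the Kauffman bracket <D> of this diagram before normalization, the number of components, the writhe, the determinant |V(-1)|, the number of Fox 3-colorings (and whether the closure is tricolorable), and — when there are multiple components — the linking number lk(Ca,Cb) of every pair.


V = x^-5 - 2x^-4 + 2x^-3 - 2x^-2 + 2x^-1 - 1 + x
<D> = A^-10 - A^-6 + 2A^-2 - 2A^2 + 2A^6 - 2A^10 + A^14 (w = -2)
1 component over 8 crossings, w = -2
3 Fox colorings among 3^8, |V(-1)| = 11: not tricolorable
why: |V(-1)| = 11: so not tricolorable, since 3 does not divide 11


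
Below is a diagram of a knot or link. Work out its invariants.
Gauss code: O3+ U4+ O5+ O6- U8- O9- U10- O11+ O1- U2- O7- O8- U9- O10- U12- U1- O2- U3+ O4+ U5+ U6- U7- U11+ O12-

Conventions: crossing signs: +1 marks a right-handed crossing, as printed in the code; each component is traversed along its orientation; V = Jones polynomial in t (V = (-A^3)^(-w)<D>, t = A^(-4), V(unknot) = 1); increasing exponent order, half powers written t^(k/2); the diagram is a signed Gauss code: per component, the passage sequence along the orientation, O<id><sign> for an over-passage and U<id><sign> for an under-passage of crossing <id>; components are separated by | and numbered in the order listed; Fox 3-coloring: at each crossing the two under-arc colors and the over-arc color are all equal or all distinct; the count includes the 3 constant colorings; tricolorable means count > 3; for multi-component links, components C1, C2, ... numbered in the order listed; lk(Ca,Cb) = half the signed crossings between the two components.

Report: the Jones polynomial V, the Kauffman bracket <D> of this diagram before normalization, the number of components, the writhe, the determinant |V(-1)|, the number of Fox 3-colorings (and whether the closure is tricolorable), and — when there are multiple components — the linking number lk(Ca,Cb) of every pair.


V = -t^-8 + 2t^-7 - 4t^-6 + 5t^-5 - 5t^-4 + 6t^-3 - 4t^-2 + 3t^-1 - 1
<D> = -A^-12 + 3A^-8 - 4A^-4 + 6 - 5A^4 + 5A^8 - 4A^12 + 2A^16 - A^20 (w = -4)
1 component over 12 crossings, w = -4
3 Fox colorings among 3^12, |V(-1)| = 31: not tricolorable
why: w = -4 (over 12 crossings) is diagram-only; (-A^3)^(4) removes it from V


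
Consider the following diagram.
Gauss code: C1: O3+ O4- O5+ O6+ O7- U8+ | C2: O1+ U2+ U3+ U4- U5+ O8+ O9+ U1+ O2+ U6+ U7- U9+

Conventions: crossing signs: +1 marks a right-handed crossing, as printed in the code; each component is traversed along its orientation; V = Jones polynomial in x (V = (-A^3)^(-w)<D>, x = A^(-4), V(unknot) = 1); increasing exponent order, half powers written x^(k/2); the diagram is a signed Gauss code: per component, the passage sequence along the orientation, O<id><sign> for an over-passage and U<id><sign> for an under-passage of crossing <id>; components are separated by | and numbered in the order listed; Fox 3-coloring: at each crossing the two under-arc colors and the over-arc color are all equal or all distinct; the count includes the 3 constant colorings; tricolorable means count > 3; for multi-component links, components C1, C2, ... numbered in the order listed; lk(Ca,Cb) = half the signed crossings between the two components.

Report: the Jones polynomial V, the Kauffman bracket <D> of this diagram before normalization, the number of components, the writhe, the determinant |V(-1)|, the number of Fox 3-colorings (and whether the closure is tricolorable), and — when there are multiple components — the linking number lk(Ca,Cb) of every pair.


V(x) = -x^(3/2) - 2x^(7/2) + x^(9/2) - x^(11/2) + x^(13/2)
bracket: -A^-11 + A^-7 - A^-3 + 2A + A^9, w = +5
2 components, writhe +5, over 9 crossings
lk(C1,C2) = +1
det 6, colorings 9 of 3^9 — tricolorable
observation: |V(-1)| = 6: so tricolorable, since 3 divides 6


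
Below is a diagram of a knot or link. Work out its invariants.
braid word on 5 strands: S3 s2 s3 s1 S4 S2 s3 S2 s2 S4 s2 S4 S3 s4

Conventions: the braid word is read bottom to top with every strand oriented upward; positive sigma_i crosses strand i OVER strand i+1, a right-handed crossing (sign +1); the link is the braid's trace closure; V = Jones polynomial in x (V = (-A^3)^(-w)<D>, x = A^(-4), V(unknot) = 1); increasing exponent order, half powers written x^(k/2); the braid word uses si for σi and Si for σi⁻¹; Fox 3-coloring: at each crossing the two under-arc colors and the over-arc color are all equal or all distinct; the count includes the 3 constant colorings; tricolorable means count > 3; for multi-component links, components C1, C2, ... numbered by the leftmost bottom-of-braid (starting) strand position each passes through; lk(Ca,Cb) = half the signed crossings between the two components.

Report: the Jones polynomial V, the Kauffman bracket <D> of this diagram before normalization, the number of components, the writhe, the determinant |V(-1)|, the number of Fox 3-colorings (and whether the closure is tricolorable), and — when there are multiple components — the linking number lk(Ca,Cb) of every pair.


V = -x^-4 + 2x^-3 - 2x^-2 + 3x^-1 - 2 + 2x - 2x^2 + x^3
<D> = A^-12 - 2A^-8 + 2A^-4 - 2 + 3A^4 - 2A^8 + 2A^12 - A^16 (w = 0)
1 component over 14 crossings, w = 0
9 Fox colorings among 3^14, |V(-1)| = 15: tricolorable
why: w = 0 (over 14 crossings) is diagram-only; (-A^3)^(0) removes it from V


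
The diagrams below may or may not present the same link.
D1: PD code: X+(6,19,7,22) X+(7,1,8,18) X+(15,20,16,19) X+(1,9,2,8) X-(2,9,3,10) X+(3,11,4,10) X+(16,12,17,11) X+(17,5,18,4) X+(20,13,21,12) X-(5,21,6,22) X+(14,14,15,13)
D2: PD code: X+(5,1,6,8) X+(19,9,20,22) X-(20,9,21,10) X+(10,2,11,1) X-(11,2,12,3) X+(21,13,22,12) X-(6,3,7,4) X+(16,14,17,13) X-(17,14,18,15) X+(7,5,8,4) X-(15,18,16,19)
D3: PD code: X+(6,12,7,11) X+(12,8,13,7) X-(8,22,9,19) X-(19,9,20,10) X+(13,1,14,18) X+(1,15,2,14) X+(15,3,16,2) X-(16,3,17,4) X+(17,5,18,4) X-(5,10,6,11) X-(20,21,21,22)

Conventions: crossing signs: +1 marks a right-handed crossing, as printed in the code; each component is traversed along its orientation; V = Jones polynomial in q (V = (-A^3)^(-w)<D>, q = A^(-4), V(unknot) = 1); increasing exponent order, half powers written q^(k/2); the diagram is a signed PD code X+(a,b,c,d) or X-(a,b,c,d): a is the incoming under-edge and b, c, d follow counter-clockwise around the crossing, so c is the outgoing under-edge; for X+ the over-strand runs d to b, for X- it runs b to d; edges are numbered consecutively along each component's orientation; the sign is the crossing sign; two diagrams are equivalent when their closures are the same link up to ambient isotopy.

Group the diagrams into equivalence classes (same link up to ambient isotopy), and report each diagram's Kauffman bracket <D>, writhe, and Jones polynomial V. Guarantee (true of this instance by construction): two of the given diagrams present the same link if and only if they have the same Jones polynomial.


grouping into links: {D1} | {D2} | {D3}
V(D1) = -q^(3/2) - 2q^(7/2) + q^(9/2) - q^(11/2) + q^(13/2)  (w +7, c 11, <D> = -A^-5 + A^-1 - A^3 + 2A^7 + A^15)
D2 (bracket A + A^5; 11 crossings at w = +1): V = -q^(-1/2) - q^(1/2)
V(D3) = -q^(-3/2) - 2q^(1/2) + q^(3/2) - q^(5/2) + q^(7/2)  (w +1, c 11, <D> = -A^-11 + A^-7 - A^-3 + 2A + A^9)
key observation: comparing 3 Jones polynomials yields 3 groups


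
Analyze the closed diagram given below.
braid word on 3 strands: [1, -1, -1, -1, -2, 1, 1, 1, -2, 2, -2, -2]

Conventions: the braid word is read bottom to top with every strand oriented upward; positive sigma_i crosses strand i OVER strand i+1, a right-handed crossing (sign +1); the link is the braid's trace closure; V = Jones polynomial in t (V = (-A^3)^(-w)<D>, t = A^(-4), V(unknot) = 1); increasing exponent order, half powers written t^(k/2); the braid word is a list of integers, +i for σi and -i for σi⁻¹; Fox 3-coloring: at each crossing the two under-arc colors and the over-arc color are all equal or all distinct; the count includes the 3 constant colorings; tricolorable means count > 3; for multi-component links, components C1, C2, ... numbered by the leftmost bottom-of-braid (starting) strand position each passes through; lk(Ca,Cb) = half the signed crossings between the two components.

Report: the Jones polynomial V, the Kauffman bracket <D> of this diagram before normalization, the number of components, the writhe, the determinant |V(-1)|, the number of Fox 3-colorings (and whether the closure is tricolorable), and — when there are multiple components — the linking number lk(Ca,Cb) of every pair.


V(t) = -t^-5 + t^-4 - t^-3 + 2t^-2 - t^-1 + 2 - t
bracket: -A^-10 + 2A^-6 - A^-2 + 2A^2 - A^6 + A^10 - A^14, w = -2
1 component, writhe -2, over 12 crossings
det 9, colorings 9 of 3^12 — tricolorable
observation: w = -2 (over 12 crossings) is diagram-only; (-A^3)^(2) removes it from V


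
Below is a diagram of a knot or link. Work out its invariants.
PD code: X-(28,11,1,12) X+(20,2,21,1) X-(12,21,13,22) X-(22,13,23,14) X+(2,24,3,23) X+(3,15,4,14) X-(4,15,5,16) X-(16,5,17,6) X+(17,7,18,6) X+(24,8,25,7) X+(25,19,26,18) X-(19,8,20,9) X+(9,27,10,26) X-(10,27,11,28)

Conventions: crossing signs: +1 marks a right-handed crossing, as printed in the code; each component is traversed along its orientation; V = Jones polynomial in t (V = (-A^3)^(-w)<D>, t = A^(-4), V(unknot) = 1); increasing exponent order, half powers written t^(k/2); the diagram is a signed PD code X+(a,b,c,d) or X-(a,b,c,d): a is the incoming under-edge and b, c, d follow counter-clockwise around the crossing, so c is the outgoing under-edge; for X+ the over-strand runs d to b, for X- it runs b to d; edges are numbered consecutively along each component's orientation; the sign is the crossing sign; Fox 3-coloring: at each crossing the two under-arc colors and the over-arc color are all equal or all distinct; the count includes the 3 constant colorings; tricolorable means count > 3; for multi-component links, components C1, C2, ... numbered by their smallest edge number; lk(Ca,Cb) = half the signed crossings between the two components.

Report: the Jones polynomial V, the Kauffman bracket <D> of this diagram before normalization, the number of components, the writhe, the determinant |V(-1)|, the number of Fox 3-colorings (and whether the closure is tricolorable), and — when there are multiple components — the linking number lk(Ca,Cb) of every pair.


V = -t^-3 + 2t^-2 - 2t^-1 + 3 - 2t + 2t^2 - t^3
<D> = -A^-12 + 2A^-8 - 2A^-4 + 3 - 2A^4 + 2A^8 - A^12 (w = 0)
1 component over 14 crossings, w = 0
3 Fox colorings among 3^14, |V(-1)| = 13: not tricolorable
why: |V(-1)| = 13: so not tricolorable, since 3 does not divide 13


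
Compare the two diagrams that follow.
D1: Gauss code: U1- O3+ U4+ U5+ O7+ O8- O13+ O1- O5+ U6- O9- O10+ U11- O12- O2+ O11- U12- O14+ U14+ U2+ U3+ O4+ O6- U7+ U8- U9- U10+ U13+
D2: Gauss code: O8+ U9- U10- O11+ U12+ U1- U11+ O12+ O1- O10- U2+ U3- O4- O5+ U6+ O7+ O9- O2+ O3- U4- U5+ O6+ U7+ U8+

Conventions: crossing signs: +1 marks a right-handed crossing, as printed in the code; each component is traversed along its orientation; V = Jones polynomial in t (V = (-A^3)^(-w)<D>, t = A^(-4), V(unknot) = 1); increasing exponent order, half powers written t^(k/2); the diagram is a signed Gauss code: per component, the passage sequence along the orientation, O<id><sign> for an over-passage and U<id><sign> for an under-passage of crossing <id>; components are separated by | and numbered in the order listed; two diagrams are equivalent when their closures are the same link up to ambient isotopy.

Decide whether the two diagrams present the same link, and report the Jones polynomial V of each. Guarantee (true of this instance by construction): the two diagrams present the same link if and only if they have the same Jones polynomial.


equivalent: yes
V(D1) = 1  (w +2, c 14, <D> = A^6)
D2 (bracket A^6; 12 crossings at w = +2): V = 1
why: one V(t) for all 2 diagrams — one class (guaranteed)


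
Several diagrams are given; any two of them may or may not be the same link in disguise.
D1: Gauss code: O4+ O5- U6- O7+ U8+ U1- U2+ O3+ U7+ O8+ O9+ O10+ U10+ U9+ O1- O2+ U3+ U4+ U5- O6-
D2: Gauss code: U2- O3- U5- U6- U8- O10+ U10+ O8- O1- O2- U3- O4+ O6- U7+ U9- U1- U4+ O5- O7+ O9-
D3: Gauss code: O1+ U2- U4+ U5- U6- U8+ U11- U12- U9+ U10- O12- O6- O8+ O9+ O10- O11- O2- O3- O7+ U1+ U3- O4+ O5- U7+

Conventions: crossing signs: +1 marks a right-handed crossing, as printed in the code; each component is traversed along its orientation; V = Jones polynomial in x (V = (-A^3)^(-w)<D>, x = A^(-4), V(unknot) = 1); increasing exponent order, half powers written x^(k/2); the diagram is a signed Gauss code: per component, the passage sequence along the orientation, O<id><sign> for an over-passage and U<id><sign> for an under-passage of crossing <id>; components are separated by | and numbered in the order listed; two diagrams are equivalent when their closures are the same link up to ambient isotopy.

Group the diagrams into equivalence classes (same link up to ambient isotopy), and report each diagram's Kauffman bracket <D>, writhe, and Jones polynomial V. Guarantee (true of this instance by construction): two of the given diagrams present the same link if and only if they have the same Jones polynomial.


grouping into links: {D1} | {D2} | {D3}
V(D1) = x + x^3 - x^4  (w +4, c 10, <D> = -A^-4 + 1 + A^8)
V(D2) = -x^-6 + x^-5 - x^-4 + 2x^-3 - x^-2 + x^-1  [10 crossings, <D> = A^-8 - A^-4 + 2 - A^4 + A^8 - A^12, w = -4]
D3 (bracket A^-6; 12 crossings at w = -2): V = 1
why: 3 classes among 3 diagrams; unequal V(x) rules out equality


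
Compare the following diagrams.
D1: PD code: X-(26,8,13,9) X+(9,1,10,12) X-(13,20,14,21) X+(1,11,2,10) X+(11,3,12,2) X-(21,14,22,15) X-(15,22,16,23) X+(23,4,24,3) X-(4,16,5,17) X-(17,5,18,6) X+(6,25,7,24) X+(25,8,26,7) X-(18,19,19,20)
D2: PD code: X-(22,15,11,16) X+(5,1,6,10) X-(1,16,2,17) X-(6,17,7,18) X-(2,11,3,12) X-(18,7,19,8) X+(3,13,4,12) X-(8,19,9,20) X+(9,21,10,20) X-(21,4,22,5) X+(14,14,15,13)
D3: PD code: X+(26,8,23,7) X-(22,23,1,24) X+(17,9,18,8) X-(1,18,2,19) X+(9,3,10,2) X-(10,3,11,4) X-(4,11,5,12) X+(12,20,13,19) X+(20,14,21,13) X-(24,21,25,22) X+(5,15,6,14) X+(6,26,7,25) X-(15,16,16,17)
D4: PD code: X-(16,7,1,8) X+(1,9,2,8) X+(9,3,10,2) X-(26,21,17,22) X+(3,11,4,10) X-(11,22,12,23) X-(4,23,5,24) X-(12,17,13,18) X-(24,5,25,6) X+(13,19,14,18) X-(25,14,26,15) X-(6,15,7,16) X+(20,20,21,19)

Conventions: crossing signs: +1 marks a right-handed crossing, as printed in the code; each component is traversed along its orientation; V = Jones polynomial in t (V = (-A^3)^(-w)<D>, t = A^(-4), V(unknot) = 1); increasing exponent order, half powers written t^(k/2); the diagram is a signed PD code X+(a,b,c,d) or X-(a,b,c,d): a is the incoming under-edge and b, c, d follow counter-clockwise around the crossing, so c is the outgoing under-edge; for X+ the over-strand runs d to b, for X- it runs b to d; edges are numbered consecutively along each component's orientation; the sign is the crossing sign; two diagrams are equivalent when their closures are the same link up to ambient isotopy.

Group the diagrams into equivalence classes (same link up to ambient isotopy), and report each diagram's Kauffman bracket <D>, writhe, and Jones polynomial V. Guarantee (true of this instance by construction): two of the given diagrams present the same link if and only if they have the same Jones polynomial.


grouping into links: {D1} | {D2, D4} | {D3}
V(D1) = t^(-11/2) - 2t^(-9/2) + 4t^(-7/2) - 6t^(-5/2) + 7t^(-3/2) - 9t^(-1/2) + 6t^(1/2) - 6t^(3/2) + 4t^(5/2) - 2t^(7/2) + t^(9/2)  (w -1, c 13, <D> = -A^-21 + 2A^-17 - 4A^-13 + 6A^-9 - 6A^-5 + 9A^-1 - 7A^3 + 6A^7 - 4A^11 + 2A^15 - A^19)
V(D2) = -t^(-9/2) - t^(-5/2) + t^(-3/2) - t^(-1/2)  (w -3, c 11, <D> = A^-7 - A^-3 + A + A^9)
D3 (bracket -A^-15 + A^-7 + A^-3 + A; 13 crossings at w = +1): V = -t^(1/2) - t^(3/2) - t^(5/2) + t^(9/2)
D4 (bracket A^-7 - A^-3 + A + A^9; 13 crossings at w = -3): V = -t^(-9/2) - t^(-5/2) + t^(-3/2) - t^(-1/2)
key observation: 3 classes among 4 diagrams; unequal V(t) rules out equality


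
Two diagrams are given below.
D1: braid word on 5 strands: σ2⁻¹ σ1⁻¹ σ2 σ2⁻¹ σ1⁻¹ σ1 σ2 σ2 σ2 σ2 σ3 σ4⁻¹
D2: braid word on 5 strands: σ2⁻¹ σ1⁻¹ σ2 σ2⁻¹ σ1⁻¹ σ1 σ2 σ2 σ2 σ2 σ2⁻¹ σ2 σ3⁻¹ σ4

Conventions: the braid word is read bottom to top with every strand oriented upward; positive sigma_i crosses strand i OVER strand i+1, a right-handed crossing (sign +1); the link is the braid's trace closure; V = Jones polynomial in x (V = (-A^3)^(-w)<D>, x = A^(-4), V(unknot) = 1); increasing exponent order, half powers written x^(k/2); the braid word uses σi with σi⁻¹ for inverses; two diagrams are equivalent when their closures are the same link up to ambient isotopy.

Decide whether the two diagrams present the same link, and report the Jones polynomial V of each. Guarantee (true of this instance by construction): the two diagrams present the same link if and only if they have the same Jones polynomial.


same link: yes
V(D1) = x + x^3 - x^4  [12 crossings, <D> = -A^-10 + A^-6 + A^2, w = +2]
D2 (bracket -A^-10 + A^-6 + A^2; 14 crossings at w = +2): V = x + x^3 - x^4
note: Markov moves rewrite D1 (12 crossings) into D2 (14)


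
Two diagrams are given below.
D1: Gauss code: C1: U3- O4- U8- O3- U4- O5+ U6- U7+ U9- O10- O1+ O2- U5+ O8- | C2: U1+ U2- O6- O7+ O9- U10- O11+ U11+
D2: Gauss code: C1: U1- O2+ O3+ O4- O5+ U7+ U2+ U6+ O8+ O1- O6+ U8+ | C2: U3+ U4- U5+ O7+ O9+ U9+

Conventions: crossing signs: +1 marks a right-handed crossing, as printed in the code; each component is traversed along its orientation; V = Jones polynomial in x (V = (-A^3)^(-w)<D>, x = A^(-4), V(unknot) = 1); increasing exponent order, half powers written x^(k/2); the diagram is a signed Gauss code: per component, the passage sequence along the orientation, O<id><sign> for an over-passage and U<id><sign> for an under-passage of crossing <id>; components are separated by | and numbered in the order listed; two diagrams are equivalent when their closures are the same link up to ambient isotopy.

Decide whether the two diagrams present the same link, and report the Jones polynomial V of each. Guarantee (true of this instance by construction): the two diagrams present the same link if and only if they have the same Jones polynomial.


same link: no
V(D1) = x^(-13/2) - x^(-11/2) + x^(-9/2) - 2x^(-7/2) - x^(-3/2)  [11 crossings, <D> = A^-3 + 2A^5 - A^9 + A^13 - A^17, w = -3]
V(D2) = -x^(1/2) - x^(5/2)  (w +5, c 9, <D> = A^5 + A^13)
note: V(x) takes 2 values over 2 diagrams, fixing the grouping


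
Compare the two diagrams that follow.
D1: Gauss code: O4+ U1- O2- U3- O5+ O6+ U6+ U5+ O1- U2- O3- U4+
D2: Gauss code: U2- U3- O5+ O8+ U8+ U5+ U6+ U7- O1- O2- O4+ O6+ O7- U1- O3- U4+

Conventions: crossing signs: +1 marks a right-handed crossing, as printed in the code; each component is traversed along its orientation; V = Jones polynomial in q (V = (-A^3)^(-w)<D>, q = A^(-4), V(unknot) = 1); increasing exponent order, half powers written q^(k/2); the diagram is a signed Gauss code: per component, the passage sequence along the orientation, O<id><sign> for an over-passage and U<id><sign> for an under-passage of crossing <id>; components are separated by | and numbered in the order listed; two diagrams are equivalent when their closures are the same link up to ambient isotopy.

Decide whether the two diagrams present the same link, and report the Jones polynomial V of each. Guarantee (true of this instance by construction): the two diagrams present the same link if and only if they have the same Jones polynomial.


equivalent: no
D1 (bracket A^4 + A^12 - A^16; 6 crossings at w = 0): V = -q^-4 + q^-3 + q^-1
V(D2) = 1  (w 0, c 8, <D> = 1)
key observation: 2 values of V(q) split the 2 diagrams


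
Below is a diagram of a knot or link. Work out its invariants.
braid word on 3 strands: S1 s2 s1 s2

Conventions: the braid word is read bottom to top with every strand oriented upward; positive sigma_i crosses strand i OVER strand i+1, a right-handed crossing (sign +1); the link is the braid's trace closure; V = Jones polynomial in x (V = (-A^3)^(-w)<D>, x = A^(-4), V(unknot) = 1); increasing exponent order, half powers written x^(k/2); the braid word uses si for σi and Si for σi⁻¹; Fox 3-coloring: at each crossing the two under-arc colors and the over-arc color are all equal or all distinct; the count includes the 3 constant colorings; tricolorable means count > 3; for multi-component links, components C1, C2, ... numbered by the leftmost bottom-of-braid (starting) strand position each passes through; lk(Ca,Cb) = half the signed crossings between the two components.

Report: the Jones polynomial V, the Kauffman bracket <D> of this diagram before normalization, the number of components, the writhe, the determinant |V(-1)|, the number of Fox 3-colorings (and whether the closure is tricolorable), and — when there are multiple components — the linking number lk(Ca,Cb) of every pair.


V(x) = 1
bracket: A^6, w = +2
1 component, writhe +2, over 4 crossings
det 1, colorings 3 of 3^4 — not tricolorable
observation: |V(-1)| = 1: so not tricolorable, since 3 does not divide 1


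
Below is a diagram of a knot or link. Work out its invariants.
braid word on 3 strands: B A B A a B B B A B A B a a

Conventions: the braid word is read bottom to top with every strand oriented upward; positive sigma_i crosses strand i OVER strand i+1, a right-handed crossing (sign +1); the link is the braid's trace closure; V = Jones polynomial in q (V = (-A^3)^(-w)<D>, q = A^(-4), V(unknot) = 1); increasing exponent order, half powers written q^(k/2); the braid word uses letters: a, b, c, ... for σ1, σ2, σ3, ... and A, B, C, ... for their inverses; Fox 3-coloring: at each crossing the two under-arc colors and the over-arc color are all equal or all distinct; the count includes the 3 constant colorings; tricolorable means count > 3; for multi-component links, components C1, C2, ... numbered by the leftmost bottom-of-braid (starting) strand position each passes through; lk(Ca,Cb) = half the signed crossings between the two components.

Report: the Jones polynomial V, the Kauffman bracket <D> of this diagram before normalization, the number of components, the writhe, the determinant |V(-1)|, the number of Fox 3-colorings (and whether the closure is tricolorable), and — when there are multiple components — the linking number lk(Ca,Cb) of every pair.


Jones polynomial: V(q) = -q^-8 + q^-5 + q^-3
<D> = A^-12 + A^-4 - A^8; writhe -8
components 1, writhe -8 (14 crossings)
3-colorings: 9 of 3^14, det 3 — tricolorable
note: w = -8 (over 14 crossings) is diagram-only; (-A^3)^(8) removes it from V


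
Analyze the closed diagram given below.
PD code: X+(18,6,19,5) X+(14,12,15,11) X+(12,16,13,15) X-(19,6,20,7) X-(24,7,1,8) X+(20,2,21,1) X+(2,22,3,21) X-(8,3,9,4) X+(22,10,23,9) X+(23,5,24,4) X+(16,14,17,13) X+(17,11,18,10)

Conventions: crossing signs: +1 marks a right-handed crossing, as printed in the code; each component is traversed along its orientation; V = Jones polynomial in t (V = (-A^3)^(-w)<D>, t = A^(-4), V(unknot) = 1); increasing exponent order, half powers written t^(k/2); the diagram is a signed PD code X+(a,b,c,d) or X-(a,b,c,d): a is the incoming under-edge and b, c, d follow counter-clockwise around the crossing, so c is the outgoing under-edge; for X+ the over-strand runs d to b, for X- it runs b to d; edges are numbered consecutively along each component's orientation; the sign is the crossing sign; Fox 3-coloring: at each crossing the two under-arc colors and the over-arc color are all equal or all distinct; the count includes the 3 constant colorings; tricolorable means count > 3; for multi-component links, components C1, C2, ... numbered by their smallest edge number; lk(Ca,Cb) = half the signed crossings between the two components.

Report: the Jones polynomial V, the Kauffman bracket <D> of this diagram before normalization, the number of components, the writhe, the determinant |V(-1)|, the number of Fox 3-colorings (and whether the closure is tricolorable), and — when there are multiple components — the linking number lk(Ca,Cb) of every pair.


Jones polynomial: V(t) = t^2 + 2t^4 - 2t^5 + t^6 - 2t^7 + t^8
<D> = A^-14 - 2A^-10 + A^-6 - 2A^-2 + 2A^2 + A^10; writhe +6
components 1, writhe +6 (12 crossings)
3-colorings: 27 of 3^12, det 9 — tricolorable
note: w = +6 shifts under R1 moves; the (-A^3)^(-6) factor cancels that in V


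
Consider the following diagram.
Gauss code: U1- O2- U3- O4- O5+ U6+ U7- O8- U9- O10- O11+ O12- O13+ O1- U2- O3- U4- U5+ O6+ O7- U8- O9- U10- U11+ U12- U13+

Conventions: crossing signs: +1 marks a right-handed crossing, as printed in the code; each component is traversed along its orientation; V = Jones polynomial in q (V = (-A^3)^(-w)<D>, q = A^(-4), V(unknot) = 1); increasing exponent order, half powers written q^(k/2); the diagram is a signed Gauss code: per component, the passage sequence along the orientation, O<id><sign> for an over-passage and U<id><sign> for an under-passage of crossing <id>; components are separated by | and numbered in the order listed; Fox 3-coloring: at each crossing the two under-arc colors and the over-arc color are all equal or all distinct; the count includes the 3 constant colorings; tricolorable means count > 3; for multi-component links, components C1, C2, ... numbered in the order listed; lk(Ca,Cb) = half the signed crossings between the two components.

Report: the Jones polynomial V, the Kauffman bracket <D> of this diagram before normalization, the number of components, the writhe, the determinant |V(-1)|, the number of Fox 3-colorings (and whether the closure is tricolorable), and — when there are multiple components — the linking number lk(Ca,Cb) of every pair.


V(q) = -q^-7 + q^-6 - q^-5 + q^-4 + q^-2
bracket: -A^-7 - A + A^5 - A^9 + A^13, w = -5
1 component, writhe -5, over 13 crossings
det 5, colorings 3 of 3^13 — not tricolorable
observation: w = -5 shifts under R1 moves; the (-A^3)^(5) factor cancels that in V
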